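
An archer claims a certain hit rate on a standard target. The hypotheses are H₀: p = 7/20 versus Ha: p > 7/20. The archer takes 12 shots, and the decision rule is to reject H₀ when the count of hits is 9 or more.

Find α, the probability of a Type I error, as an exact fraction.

Under H₀, S ~ Binomial(12, 7/20), and α = P(S ≥ 9).
Summing C(12,j)(7/20)^j(13/20)^{12−j} for j = 9,…,12 gives 4595509118767/819200000000000.

4595509118767/819200000000000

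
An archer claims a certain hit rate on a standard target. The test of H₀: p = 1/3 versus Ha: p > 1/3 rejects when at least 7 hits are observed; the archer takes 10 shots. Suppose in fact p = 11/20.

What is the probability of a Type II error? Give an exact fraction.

A Type II error is failing to reject when Ha holds: with p = 11/20, β = P(S ≤ 6).
Equivalently, β = 1 − P(S ≥ 7) = 1878942860721/2560000000000.

1878942860721/2560000000000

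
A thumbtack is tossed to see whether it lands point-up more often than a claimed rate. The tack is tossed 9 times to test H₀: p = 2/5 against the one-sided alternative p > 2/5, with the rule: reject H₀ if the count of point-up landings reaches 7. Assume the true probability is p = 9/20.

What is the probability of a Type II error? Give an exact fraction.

30407271323/32000000000

β = P(fail to reject H₀ | Ha true) = P(Y ≤ 6 | p = 9/20), Y ~ Binomial(9, 9/20).
Equivalently, β = 1 − P(Y ≥ 7) = 30407271323/32000000000.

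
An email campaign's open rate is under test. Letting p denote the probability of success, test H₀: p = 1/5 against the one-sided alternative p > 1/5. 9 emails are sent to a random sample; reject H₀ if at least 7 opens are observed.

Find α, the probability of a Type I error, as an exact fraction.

613/1953125

Under H₀, Y ~ Binomial(9, 1/5), and α = P(Y ≥ 7).
Adding the binomial terms for j = 7 through 9 with p = 1/5 yields 613/1953125.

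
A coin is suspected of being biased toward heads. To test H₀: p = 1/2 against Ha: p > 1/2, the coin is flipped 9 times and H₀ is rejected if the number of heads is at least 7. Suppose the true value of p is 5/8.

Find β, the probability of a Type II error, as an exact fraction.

A Type II error is failing to reject when Ha holds: with p = 5/8, β = P(K ≤ 6).
Summing C(9,j)·(5/8)^j·(3/8)^{9-j} for j = 0..6 gives 24101307/33554432.

24101307/33554432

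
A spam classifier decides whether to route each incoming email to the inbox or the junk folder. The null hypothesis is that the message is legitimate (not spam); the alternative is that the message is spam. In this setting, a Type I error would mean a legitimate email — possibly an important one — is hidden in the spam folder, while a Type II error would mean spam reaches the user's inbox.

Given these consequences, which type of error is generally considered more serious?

The Type I consequence (a legitimate email — possibly an important one — is hidden in the spam folder) is more severe than the Type II consequence (spam reaches the user's inbox).

Type I error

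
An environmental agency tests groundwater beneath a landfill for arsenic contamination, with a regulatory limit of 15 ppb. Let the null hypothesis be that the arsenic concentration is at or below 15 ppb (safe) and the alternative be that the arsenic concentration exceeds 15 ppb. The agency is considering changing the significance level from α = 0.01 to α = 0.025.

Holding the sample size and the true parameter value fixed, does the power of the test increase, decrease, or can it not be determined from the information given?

It increases.

With a larger α the critical value moves toward the center, so more of the Ha sampling distribution lies in the rejection region.
Since power = 1 − β and β decreases, power increases.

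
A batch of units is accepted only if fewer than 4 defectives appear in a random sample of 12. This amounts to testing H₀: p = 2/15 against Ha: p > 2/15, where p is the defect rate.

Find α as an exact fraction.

558522837776/8649755859375

The significance level is the probability, assuming p = 2/15, of seeing 4 or more defectives in 12 draws.
Computing the lower-tail complement: 1 − 8091233021599/8649755859375 = 558522837776/8649755859375.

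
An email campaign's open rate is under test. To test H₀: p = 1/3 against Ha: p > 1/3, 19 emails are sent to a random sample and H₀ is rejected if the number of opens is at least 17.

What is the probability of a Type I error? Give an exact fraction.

The Type I error probability is α = P(S ≥ 17) computed under H₀, where S ~ Binomial(19, 1/3).
P(S ≥ 17) = Σ_{j=17}^{19} C(19,j)·(1/3)^j·(2/3)^{19-j} = 241/387420489.

241/387420489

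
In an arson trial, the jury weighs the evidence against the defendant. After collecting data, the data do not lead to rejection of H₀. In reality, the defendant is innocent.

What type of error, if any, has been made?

The conventional null hypothesis here is that the defendant is innocent.
The test retained a true H₀ — the decision matches the true state.

Neither — the decision is correct.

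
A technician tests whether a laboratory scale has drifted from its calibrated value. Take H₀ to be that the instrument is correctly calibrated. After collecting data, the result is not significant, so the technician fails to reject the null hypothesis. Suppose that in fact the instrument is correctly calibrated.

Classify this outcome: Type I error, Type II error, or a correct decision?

The test retained a true H₀ — the decision matches the true state.

No error — this is a correct decision.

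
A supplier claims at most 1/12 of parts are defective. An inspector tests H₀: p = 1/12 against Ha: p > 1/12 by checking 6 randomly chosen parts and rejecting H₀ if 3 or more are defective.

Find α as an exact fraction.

14251/1492992

α = P(reject H₀ | H₀ true) = P(Y ≥ 3 | p = 1/12), Y ~ Binomial(6, 1/12).
Via the complement, α = 1 − Σ_{j=0}^{2} C(6,j)(1/12)^j(11/12)^{6-j} = 14251/1492992.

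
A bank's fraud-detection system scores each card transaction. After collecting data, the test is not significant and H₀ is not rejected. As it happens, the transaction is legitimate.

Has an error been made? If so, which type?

No error (correct decision).

The conventional null hypothesis here is that the transaction is legitimate.
The test retained a true H₀ — the decision matches the true state.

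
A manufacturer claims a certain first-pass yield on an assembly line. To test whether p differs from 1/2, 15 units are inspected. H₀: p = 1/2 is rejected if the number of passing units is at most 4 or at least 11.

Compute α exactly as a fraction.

Under H₀, S ~ Binomial(15, 1/2); α is the probability of landing in either tail, P(S ≤ 4) + P(S ≥ 11).
The two tails are symmetric, so α = 2·(1 + 15 + 105 + 455 + 1365)/2^15 = 3882/32768 = 1941/16384.

1941/16384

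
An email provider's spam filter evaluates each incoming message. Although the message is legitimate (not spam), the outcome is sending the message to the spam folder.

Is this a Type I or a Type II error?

The null hypothesis here is that the message is legitimate (not spam).
'Sending the message to the spam folder' corresponds to rejecting H₀.
H₀ was rejected but H₀ is true — a Type I error (false positive).

Type I error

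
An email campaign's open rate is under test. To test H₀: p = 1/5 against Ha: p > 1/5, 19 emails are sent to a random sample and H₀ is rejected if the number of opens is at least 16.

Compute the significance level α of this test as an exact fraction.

α = P(reject H₀ | H₀ true) = P(S ≥ 16 | p = 1/5), with S ~ Binomial(19, 1/5).
P(S ≥ 16) = Σ_{j=16}^{19} C(19,j)·(1/5)^j·(4/5)^{19-j} = 64829/19073486328125.

64829/19073486328125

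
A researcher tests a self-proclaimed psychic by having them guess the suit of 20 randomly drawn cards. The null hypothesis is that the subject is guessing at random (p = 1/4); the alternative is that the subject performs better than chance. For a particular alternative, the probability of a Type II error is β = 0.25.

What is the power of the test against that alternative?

0.75

Power = 1 − β = 1 − 0.25 = 0.75.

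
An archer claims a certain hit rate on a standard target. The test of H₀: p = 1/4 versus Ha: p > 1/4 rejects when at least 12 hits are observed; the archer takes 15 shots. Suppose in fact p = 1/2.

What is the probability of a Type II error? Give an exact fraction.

503/512

β = P(fail to reject H₀ | Ha true) = P(S ≤ 11 | p = 1/2), S ~ Binomial(15, 1/2).
Summing C(15,j)·(1/2)^j·(1/2)^{15-j} for j = 0..11 gives 503/512.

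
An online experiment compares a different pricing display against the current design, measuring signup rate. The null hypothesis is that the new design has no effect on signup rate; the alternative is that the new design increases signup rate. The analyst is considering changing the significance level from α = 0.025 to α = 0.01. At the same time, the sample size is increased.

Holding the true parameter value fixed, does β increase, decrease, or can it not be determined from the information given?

Cannot be determined from the information given.

The first change alone would make β increase; the second alone would make β decrease. Which effect dominates depends on the magnitudes, which are not given.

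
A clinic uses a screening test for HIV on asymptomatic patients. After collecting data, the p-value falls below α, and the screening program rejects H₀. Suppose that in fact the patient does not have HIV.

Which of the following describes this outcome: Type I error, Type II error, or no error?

The conventional null hypothesis here is that the patient does not have HIV.
H₀ was rejected, but H₀ is actually true.
Rejecting a true null hypothesis is a Type I error (false positive).

Type I error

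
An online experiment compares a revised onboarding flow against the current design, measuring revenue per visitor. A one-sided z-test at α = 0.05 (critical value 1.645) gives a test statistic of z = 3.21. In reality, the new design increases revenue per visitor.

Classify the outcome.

The conventional null hypothesis is that the new design has no effect on revenue per visitor.
Since z = 3.21 > z* = 1.645, H₀ is rejected.
H₀ is false (actually the new design increases revenue per visitor).
The decision matches the true state — no error.

Neither — the decision is correct.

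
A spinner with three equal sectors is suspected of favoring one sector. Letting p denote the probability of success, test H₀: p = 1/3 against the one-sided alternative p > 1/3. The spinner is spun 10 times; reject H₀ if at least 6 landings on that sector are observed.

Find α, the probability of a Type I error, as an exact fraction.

Under H₀, K ~ Binomial(10, 1/3), and α = P(K ≥ 6).
P(K ≥ 6) = Σ_{j=6}^{10} C(10,j)·(1/3)^j·(2/3)^{10-j} = 1507/19683.

1507/19683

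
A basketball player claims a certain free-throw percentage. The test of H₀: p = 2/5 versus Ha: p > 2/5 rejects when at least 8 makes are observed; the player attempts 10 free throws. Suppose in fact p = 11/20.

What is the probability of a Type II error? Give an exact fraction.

Under the alternative p = 11/20, Y ~ Binomial(10, 11/20); β is the probability the test does not reject, P(Y < 8).
Equivalently, β = 1 − P(Y ≥ 8) = 2305127290491/2560000000000.

2305127290491/2560000000000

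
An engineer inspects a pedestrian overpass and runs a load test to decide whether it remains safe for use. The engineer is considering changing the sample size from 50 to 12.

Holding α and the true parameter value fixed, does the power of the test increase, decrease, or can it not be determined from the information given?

With less data the test statistic is noisier; under Ha, more outcomes land inside the acceptance region.
Since power = 1 − β and β increases, power decreases.

It decreases.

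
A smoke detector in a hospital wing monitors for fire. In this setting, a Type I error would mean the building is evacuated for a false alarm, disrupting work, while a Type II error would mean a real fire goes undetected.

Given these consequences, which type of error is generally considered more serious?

Type II error

The Type II consequence (a real fire goes undetected) is more severe than the Type I consequence (the building is evacuated for a false alarm, disrupting work).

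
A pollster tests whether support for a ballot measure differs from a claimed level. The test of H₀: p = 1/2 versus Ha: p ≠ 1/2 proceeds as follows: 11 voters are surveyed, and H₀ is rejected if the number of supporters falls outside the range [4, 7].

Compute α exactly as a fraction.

29/128

α = P(Y ≤ 3 or Y ≥ 8 | p = 1/2), Y ~ Binomial(11, 1/2).
By symmetry, α = 2·P(Y ≤ 3) = 2·(1 + 11 + 55 + 165)/2048 = 464/2048 = 29/128.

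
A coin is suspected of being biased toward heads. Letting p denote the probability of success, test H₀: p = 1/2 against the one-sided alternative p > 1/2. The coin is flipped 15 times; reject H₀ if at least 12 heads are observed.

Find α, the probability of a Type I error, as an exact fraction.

α = P(reject H₀ | H₀ true) = P(K ≥ 12 | p = 1/2), with K ~ Binomial(15, 1/2).
Summing the upper tail: (455 + 105 + 15 + 1) / 2^15 = 576/32768 = 9/512.

9/512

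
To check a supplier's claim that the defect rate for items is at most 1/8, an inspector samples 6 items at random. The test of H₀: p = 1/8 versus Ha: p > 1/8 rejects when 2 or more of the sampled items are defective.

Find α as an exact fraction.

43653/262144

α = P(reject H₀ | H₀ true) = P(Y ≥ 2 | p = 1/8), Y ~ Binomial(6, 1/8).
α = 1 − P(Y ≤ 1) = 1 − 218491/262144 = 43653/262144.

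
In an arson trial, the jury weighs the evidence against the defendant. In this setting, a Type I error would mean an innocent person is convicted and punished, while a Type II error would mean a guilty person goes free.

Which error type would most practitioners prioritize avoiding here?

The Type I consequence (an innocent person is convicted and punished) is more severe than the Type II consequence (a guilty person goes free).

Type I error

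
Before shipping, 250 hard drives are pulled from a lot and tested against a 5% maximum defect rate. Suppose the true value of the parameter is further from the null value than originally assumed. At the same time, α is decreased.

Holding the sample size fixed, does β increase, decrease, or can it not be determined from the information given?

Cannot be determined from the information given.

The first change alone would make β decrease; the second alone would make β increase. Which effect dominates depends on the magnitudes, which are not given.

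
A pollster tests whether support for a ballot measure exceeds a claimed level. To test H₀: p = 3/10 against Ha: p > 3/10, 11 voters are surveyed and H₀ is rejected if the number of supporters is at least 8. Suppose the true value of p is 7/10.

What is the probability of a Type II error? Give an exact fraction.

1076094153/2500000000

β = P(fail to reject H₀ | Ha true) = P(S ≤ 7 | p = 7/10), S ~ Binomial(11, 7/10).
Adding the binomial probabilities P(S=0)+…+P(S=7) at p = 7/10 gives 1076094153/2500000000.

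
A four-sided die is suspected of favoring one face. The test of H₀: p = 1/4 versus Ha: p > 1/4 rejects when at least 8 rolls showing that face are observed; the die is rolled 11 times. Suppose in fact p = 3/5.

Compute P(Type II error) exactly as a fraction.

6872224/9765625

β = P(fail to reject H₀ | Ha true) = P(S ≤ 7 | p = 3/5), S ~ Binomial(11, 3/5).
Adding the binomial probabilities P(S=0)+…+P(S=7) at p = 3/5 gives 6872224/9765625.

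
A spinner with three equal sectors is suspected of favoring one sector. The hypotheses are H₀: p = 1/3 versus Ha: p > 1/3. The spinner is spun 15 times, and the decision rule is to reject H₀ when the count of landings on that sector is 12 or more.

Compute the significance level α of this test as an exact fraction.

4091/14348907

Under H₀, X ~ Binomial(15, 1/3), and α = P(X ≥ 12).
Summing C(15,j)(1/3)^j(2/3)^{15−j} for j = 12,…,15 gives 4091/14348907.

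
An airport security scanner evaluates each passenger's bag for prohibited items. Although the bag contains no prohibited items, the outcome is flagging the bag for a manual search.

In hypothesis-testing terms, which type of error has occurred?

The null hypothesis here is that the bag contains no prohibited items.
'Flagging the bag for a manual search' corresponds to rejecting H₀.
H₀ was rejected but H₀ is true — a Type I error (false positive).

Type I error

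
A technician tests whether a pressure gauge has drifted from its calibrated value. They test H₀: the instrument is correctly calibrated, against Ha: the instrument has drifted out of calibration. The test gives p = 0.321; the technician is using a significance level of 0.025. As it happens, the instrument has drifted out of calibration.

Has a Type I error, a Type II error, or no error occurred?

Type II error

Since p = 0.321 ≥ α = 0.025, H₀ is not rejected.
H₀ is false (actually the instrument has drifted out of calibration).
Failing to reject a false H₀ is a Type II error.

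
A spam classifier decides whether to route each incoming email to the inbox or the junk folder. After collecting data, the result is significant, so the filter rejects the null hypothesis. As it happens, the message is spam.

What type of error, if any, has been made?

The conventional null hypothesis here is that the message is legitimate (not spam).
The test rejected a false H₀ — the decision matches the true state.

No error (correct decision).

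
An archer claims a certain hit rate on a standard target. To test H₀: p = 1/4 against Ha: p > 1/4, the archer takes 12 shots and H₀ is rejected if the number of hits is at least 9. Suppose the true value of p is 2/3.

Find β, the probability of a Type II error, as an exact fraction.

β = P(fail to reject H₀ | Ha true) = P(S ≤ 8 | p = 2/3), S ~ Binomial(12, 2/3).
Summing C(12,j)·(2/3)^j·(1/3)^{12-j} for j = 0..8 gives 107515/177147.

107515/177147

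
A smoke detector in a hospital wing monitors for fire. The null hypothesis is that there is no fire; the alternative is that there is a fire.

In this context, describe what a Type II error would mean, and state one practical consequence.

A Type II error is failing to reject H₀ when H₀ is false.
Here that means remaining silent when actually there is a fire.

A Type II error would mean concluding that there is no fire (or at least failing to establish that there is a fire) when in fact there is a fire. Consequence: a real fire goes undetected.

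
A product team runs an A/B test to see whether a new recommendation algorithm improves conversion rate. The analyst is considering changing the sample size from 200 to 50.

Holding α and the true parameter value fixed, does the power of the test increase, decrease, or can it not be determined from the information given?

It decreases.

A smaller sample increases the standard error, so the sampling distributions under H₀ and Ha overlap more.
Since power = 1 − β and β increases, power decreases.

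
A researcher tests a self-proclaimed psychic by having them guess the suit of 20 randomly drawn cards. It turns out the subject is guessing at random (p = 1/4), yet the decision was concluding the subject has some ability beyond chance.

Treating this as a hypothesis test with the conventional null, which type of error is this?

The null hypothesis here is that the subject is guessing at random (p = 1/4).
'Concluding the subject has some ability beyond chance' corresponds to rejecting H₀.
H₀ was rejected but H₀ is true — a Type I error (false positive).

Type I error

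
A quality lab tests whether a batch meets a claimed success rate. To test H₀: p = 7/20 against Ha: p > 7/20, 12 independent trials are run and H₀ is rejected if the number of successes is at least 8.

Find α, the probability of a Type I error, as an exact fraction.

Under H₀, Y ~ Binomial(12, 7/20), and α = P(Y ≥ 8).
Adding the binomial terms for j = 8 through 12 with p = 7/20 yields 10447854386753/409600000000000.

10447854386753/409600000000000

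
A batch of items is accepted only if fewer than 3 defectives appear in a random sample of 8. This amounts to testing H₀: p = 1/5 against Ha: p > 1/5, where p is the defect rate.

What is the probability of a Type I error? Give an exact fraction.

79329/390625

α = P(reject H₀ | H₀ true) = P(X ≥ 3 | p = 1/5), X ~ Binomial(8, 1/5).
α = 1 − P(X ≤ 2) = 1 − 311296/390625 = 79329/390625.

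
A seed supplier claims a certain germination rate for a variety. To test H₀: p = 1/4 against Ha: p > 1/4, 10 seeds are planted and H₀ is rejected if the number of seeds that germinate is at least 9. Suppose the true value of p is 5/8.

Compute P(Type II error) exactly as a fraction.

β = P(fail to reject H₀ | Ha true) = P(Y ≤ 8 | p = 5/8), Y ~ Binomial(10, 5/8).
Equivalently, β = 1 − P(Y ≥ 9) = 1005382449/1073741824.

1005382449/1073741824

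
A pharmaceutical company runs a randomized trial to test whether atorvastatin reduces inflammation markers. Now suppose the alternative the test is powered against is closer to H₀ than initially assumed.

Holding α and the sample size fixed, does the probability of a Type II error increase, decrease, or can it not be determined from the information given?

It increases.

A smaller true effect puts the Ha sampling distribution closer to H₀, so more of it falls in the non-rejection region.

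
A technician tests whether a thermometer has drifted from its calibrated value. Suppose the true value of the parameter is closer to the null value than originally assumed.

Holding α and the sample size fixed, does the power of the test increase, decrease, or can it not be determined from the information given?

It decreases.

When the true parameter is near the null value, the test has a harder time distinguishing Ha from H₀.
Since power = 1 − β and β increases, power decreases.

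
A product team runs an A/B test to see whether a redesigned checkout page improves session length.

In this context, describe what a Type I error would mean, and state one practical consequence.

A Type I error would mean concluding that the new design increases session length when in fact the new design has no effect on session length. Consequence: engineering effort is spent shipping a change that doesn't actually help.

With the conventional null hypothesis that the new design has no effect on session length:
A Type I error is rejecting H₀ when H₀ is true.
Here that means shipping the new feature to all users when actually the new design has no effect on session length.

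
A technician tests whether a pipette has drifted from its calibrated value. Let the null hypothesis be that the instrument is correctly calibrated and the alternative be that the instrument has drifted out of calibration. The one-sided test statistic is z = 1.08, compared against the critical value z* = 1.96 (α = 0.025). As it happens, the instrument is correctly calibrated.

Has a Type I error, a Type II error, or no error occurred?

Since z = 1.08 ≤ z* = 1.96, H₀ is not rejected.
H₀ is true (actually the instrument is correctly calibrated).
The decision matches the true state — no error.

Neither — the decision is correct.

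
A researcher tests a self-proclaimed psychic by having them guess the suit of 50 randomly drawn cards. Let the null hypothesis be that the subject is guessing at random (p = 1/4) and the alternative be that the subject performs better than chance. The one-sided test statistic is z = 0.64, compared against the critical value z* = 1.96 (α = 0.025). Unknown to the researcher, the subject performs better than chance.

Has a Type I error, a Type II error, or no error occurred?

Since z = 0.64 ≤ z* = 1.96, H₀ is not rejected.
H₀ is false (actually the subject performs better than chance).
Failing to reject a false H₀ is a Type II error.

Type II error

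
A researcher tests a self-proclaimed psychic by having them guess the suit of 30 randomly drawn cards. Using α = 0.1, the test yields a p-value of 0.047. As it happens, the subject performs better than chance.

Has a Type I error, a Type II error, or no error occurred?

No error — this is a correct decision.

The conventional null hypothesis is that the subject is guessing at random (p = 1/4).
Since p = 0.047 < α = 0.1, H₀ is rejected.
H₀ is false (actually the subject performs better than chance).
The decision matches the true state — no error.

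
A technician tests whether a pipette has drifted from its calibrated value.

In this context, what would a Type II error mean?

With the conventional null hypothesis that the instrument is correctly calibrated:
A Type II error is failing to reject H₀ when H₀ is false.
Here that means leaving the instrument in service when actually the instrument has drifted out of calibration.

A Type II error would mean concluding that the instrument is correctly calibrated (or at least failing to establish that the instrument has drifted out of calibration) when in fact the instrument has drifted out of calibration.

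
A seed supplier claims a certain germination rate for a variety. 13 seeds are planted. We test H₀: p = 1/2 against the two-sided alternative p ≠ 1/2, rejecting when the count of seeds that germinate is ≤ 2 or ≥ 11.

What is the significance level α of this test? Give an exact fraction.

The significance level is the null-hypothesis probability of the rejection region {≤2} ∪ {≥11}.
By symmetry, α = 2·P(Y ≤ 2) = 2·(1 + 13 + 78)/8192 = 184/8192 = 23/1024.

23/1024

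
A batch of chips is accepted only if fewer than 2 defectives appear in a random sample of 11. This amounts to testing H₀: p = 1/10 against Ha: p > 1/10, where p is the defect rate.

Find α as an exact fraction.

1513215599/5000000000

The significance level is the probability, assuming p = 1/10, of seeing 2 or more defectives in 11 draws.
α = 1 − P(X ≤ 1) = 1 − 3486784401/5000000000 = 1513215599/5000000000.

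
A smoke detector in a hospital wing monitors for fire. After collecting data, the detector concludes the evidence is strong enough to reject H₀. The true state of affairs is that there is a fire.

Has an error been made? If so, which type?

No error — this is a correct decision.

The conventional null hypothesis here is that there is no fire.
The test rejected a false H₀ — the decision matches the true state.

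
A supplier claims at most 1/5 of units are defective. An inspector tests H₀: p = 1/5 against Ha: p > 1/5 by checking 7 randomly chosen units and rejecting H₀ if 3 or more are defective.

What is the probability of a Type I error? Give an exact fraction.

The significance level is the probability, assuming p = 1/5, of seeing 3 or more defectives in 7 draws.
Via the complement, α = 1 − Σ_{j=0}^{2} C(7,j)(1/5)^j(4/5)^{7-j} = 2313/15625.

2313/15625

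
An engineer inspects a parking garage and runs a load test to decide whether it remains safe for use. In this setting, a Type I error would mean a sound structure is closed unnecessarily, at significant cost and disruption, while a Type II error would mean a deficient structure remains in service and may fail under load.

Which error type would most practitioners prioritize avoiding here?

Type II error

The Type II consequence (a deficient structure remains in service and may fail under load) is more severe than the Type I consequence (a sound structure is closed unnecessarily, at significant cost and disruption).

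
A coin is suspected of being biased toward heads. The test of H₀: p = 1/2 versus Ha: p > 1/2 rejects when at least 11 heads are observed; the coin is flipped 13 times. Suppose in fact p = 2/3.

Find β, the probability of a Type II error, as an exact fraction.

β = P(fail to reject H₀ | Ha true) = P(K ≤ 10 | p = 2/3), K ~ Binomial(13, 2/3).
Equivalently, β = 1 − P(K ≥ 11) = 50857/59049.

50857/59049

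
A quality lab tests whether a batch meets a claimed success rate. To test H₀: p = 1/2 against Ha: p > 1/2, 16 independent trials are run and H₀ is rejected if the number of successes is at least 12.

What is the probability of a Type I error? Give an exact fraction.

α = P(reject H₀ | H₀ true) = P(S ≥ 12 | p = 1/2), with S ~ Binomial(16, 1/2).
Summing the upper tail: (1820 + 560 + 120 + 16 + 1) / 2^16 = 2517/65536.

2517/65536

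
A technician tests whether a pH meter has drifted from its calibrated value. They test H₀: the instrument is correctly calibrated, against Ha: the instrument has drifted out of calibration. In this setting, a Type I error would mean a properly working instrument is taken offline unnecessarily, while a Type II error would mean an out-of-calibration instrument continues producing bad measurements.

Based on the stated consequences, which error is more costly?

Type II error

The Type II consequence (an out-of-calibration instrument continues producing bad measurements) is more severe than the Type I consequence (a properly working instrument is taken offline unnecessarily).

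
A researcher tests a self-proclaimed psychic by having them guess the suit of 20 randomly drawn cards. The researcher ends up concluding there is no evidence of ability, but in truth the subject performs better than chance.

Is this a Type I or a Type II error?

Type II error

The null hypothesis here is that the subject is guessing at random (p = 1/4).
'Concluding there is no evidence of ability' corresponds to failing to reject H₀.
H₀ was not rejected but H₀ is false — a Type II error (false negative).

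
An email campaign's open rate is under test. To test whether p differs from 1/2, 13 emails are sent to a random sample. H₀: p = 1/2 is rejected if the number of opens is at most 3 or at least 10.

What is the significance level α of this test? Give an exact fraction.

189/2048

α = P(S ≤ 3 or S ≥ 10 | p = 1/2), S ~ Binomial(13, 1/2).
By symmetry, α = 2·P(S ≤ 3) = 2·(1 + 13 + 78 + 286)/8192 = 756/8192 = 189/2048.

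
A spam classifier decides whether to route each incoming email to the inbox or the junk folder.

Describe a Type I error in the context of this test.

A Type I error would mean concluding that the message is spam when in fact the message is legitimate (not spam).

With the conventional null hypothesis that the message is legitimate (not spam):
A Type I error is rejecting H₀ when H₀ is true.
Here that means sending the message to the spam folder when actually the message is legitimate (not spam).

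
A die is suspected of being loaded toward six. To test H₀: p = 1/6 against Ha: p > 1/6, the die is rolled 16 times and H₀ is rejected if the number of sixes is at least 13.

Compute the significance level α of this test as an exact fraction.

73081/2821109907456

Under H₀, Y ~ Binomial(16, 1/6), and α = P(Y ≥ 13).
Adding the binomial terms for j = 13 through 16 with p = 1/6 yields 73081/2821109907456.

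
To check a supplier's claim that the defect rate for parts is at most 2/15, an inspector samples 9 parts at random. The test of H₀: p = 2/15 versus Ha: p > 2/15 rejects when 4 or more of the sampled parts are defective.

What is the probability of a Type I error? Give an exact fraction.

876304928/38443359375

Under H₀, X ~ Binomial(9, 2/15); the Type I error rate is P(X ≥ 4).
α = 1 − P(X ≤ 3) = 1 − 37567054447/38443359375 = 876304928/38443359375.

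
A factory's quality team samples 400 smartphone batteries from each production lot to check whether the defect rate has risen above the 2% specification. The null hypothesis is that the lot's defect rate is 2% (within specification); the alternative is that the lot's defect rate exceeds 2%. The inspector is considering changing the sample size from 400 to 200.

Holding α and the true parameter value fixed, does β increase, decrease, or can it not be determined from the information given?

It increases.

Reducing n widens both sampling distributions, so the test has less ability to distinguish Ha from H₀.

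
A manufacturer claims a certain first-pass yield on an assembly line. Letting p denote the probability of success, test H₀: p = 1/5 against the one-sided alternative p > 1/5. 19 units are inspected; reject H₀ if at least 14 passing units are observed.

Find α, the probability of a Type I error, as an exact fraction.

12964157/19073486328125

α = P(reject H₀ | H₀ true) = P(S ≥ 14 | p = 1/5), with S ~ Binomial(19, 1/5).
Summing C(19,j)(1/5)^j(4/5)^{19−j} for j = 14,…,19 gives 12964157/19073486328125.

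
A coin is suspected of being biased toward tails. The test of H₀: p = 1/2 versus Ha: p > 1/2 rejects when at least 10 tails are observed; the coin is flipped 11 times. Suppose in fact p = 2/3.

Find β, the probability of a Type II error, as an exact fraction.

163835/177147

β = P(fail to reject H₀ | Ha true) = P(K ≤ 9 | p = 2/3), K ~ Binomial(11, 2/3).
Adding the binomial probabilities P(K=0)+…+P(K=9) at p = 2/3 gives 163835/177147.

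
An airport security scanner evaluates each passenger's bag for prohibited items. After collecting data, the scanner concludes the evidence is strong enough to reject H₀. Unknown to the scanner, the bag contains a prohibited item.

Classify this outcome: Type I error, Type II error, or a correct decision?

No error — this is a correct decision.

The conventional null hypothesis here is that the bag contains no prohibited items.
The test rejected a false H₀ — the decision matches the true state.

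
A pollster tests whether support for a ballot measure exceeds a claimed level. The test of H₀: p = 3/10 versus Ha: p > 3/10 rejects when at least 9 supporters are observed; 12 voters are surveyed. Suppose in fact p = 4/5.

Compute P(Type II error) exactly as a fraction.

β = P(fail to reject H₀ | Ha true) = P(X ≤ 8 | p = 4/5), X ~ Binomial(12, 4/5).
Summing C(12,j)·(4/5)^j·(1/5)^{12-j} for j = 0..8 gives 10030813/48828125.

10030813/48828125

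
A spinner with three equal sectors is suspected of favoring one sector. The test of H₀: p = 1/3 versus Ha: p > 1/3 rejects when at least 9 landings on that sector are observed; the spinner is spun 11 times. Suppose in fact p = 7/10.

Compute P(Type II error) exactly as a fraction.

β = P(fail to reject H₀ | Ha true) = P(S ≤ 8 | p = 7/10), S ~ Binomial(11, 7/10).
Summing C(11,j)·(7/10)^j·(3/10)^{11-j} for j = 0..8 gives 2749038183/4000000000.

2749038183/4000000000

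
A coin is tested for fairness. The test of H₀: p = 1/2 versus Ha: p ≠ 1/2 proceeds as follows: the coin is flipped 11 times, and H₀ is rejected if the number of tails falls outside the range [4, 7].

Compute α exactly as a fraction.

The significance level is the null-hypothesis probability of the rejection region {≤3} ∪ {≥8}.
By symmetry, α = 2·P(K ≤ 3) = 2·(1 + 11 + 55 + 165)/2048 = 464/2048 = 29/128.

29/128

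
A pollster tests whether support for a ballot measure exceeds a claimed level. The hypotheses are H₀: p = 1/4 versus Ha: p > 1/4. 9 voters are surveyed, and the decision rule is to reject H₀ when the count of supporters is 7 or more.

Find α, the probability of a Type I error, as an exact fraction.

The Type I error probability is α = P(Y ≥ 7) computed under H₀, where Y ~ Binomial(9, 1/4).
Summing C(9,j)(1/4)^j(3/4)^{9−j} for j = 7,…,9 gives 11/8192.

11/8192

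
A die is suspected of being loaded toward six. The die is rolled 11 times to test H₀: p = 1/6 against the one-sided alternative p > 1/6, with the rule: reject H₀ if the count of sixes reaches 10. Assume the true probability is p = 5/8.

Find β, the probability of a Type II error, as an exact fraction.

4109420421/4294967296

β = P(fail to reject H₀ | Ha true) = P(S ≤ 9 | p = 5/8), S ~ Binomial(11, 5/8).
Adding the binomial probabilities P(S=0)+…+P(S=9) at p = 5/8 gives 4109420421/4294967296.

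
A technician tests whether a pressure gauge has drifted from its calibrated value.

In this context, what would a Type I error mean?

With the conventional null hypothesis that the instrument is correctly calibrated:
A Type I error is rejecting H₀ when H₀ is true.
Here that means pulling the instrument for recalibration when actually the instrument is correctly calibrated.

A Type I error would mean concluding that the instrument has drifted out of calibration when in fact the instrument is correctly calibrated.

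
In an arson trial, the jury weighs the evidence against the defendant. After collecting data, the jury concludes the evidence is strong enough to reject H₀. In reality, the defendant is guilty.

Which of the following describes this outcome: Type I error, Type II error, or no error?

The conventional null hypothesis here is that the defendant is innocent.
The test rejected a false H₀ — the decision matches the true state.

No error (correct decision).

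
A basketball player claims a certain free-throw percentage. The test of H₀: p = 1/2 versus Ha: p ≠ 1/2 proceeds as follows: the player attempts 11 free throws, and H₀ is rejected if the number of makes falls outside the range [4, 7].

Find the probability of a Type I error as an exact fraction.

Under H₀, K ~ Binomial(11, 1/2); α is the probability of landing in either tail, P(K ≤ 3) + P(K ≥ 8).
The two tails are symmetric, so α = 2·(1 + 11 + 55 + 165)/2^11 = 464/2048 = 29/128.

29/128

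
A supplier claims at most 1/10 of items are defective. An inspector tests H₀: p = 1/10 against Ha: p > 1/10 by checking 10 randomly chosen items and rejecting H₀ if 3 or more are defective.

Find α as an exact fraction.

87738533/1250000000

α = P(reject H₀ | H₀ true) = P(X ≥ 3 | p = 1/10), X ~ Binomial(10, 1/10).
Via the complement, α = 1 − Σ_{j=0}^{2} C(10,j)(1/10)^j(9/10)^{10-j} = 87738533/1250000000.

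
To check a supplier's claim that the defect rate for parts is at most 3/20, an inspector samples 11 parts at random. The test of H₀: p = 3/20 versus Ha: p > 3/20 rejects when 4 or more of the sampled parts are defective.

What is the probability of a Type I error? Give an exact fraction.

The significance level is the probability, assuming p = 3/20, of seeing 4 or more defectives in 11 draws.
α = 1 − P(K ≤ 3) = 1 − 4764442332203/5120000000000 = 355557667797/5120000000000.

355557667797/5120000000000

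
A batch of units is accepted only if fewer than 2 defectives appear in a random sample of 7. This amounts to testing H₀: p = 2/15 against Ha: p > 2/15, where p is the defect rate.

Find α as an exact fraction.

α = P(reject H₀ | H₀ true) = P(S ≥ 2 | p = 2/15), S ~ Binomial(7, 2/15).
Via the complement, α = 1 − Σ_{j=0}^{1} C(7,j)(2/15)^j(13/15)^{7-j} = 1501316/6328125.

1501316/6328125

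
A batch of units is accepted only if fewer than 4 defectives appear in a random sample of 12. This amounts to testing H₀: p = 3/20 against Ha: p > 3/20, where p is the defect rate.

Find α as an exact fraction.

75535426487313/819200000000000

α = P(reject H₀ | H₀ true) = P(Y ≥ 4 | p = 3/20), Y ~ Binomial(12, 3/20).
Via the complement, α = 1 − Σ_{j=0}^{3} C(12,j)(3/20)^j(17/20)^{12-j} = 75535426487313/819200000000000.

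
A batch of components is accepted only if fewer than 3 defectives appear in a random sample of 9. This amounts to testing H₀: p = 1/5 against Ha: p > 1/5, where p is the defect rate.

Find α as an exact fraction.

Under H₀, K ~ Binomial(9, 1/5); the Type I error rate is P(K ≥ 3).
Via the complement, α = 1 − Σ_{j=0}^{2} C(9,j)(1/5)^j(4/5)^{9-j} = 511333/1953125.

511333/1953125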